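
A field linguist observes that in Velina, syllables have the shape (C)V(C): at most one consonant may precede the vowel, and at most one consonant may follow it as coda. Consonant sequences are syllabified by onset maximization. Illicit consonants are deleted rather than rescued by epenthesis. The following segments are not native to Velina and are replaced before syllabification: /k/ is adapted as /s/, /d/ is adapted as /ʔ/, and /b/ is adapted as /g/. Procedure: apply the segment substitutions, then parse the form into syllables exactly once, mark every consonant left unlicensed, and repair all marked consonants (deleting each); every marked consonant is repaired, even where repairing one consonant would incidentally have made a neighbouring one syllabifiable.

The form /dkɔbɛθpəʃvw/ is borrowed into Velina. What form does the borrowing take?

sɔgɛθpəʃ

Substitution: /d/ → /ʔ/, /k/ → /s/, /b/ → /g/, giving /ʔsɔgɛθpəʃvw/.
Syllabifying with onset maximization leaves /ʔ/, /v/, /w/ stranded (at most one coda consonant is licensed; onsets are limited to one consonant).
Deleting the stranded consonants removes /ʔ/, /v/, /w/.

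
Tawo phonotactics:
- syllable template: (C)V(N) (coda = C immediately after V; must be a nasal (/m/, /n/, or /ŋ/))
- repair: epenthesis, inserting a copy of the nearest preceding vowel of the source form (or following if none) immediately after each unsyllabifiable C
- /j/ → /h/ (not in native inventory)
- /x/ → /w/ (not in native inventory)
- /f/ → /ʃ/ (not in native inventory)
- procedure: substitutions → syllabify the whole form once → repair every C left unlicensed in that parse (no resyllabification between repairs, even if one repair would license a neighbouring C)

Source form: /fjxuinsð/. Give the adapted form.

Substitution: /f/ → /ʃ/, /j/ → /h/, /x/ → /w/, giving /ʃhwuinsð/.
Under (C)V(N), the unsyllabifiable consonants are /ʃ/, /h/, /s/, /ð/ (only a nasal (/m/, /n/, or /ŋ/) is licensed in coda position; onsets are limited to one consonant).
Epenthesis after each stranded consonant: /ʃ/ → /ʃu/, /h/ → /hu/, /s/ → /si/, /ð/ → /ði/.

ʃuhuwuinsiði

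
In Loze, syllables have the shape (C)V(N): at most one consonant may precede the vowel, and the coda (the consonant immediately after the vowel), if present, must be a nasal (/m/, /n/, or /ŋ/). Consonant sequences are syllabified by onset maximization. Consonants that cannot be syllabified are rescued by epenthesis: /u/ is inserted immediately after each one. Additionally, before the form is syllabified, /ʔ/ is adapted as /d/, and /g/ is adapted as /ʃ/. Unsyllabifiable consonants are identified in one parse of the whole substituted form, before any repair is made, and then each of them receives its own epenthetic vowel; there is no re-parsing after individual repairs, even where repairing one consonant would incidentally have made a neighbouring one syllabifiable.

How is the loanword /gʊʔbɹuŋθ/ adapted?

ʃʊdubuɹuŋθu

Substitution: /g/ → /ʃ/, /ʔ/ → /d/, giving /ʃʊdbɹuŋθ/.
Under (C)V(N), the unsyllabifiable consonants are /d/, /b/, /θ/ (only a nasal (/m/, /n/, or /ŋ/) is licensed in coda position; onsets are limited to one consonant).
Each unlicensed consonant becomes the onset of a new syllable: /d/ → /du/, /b/ → /bu/, /θ/ → /θu/.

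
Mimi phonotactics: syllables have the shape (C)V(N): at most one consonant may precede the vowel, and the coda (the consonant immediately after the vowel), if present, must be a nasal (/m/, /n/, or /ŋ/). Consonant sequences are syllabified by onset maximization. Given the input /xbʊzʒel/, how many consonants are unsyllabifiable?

Syllabifying with onset maximization leaves /x/, /z/, /l/ stranded (only a nasal (/m/, /n/, or /ŋ/) is licensed in coda position; onsets are limited to one consonant).

3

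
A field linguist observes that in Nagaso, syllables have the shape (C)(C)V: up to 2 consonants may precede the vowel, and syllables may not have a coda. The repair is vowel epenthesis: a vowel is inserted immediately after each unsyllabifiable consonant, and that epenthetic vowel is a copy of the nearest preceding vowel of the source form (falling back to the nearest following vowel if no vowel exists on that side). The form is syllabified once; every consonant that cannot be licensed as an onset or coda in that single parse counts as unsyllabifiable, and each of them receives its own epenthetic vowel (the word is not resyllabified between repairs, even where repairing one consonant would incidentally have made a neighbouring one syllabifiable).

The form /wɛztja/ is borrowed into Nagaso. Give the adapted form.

Under (C)(C)V, the unsyllabifiable consonants are /z/ (no codas are permitted; onsets may contain at most 2 consonants).
Each unlicensed consonant becomes the onset of a new syllable: /z/ → /zɛ/.

wɛzɛtja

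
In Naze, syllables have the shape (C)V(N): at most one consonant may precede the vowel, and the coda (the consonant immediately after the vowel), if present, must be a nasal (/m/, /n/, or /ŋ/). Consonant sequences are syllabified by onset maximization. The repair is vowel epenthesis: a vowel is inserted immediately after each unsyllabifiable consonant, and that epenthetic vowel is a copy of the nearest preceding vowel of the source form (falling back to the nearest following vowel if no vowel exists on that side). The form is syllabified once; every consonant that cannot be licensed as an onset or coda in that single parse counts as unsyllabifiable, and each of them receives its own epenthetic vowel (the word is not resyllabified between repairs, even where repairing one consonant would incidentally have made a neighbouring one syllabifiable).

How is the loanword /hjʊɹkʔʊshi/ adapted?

hʊjʊɹʊkʊʔʊsʊhi

Under (C)V(N), the unsyllabifiable consonants are /h/, /ɹ/, /k/, /s/ (only a nasal (/m/, /n/, or /ŋ/) is licensed in coda position; onsets are limited to one consonant).
Epenthesis after each stranded consonant: /h/ → /hʊ/, /ɹ/ → /ɹʊ/, /k/ → /kʊ/, /s/ → /sʊ/.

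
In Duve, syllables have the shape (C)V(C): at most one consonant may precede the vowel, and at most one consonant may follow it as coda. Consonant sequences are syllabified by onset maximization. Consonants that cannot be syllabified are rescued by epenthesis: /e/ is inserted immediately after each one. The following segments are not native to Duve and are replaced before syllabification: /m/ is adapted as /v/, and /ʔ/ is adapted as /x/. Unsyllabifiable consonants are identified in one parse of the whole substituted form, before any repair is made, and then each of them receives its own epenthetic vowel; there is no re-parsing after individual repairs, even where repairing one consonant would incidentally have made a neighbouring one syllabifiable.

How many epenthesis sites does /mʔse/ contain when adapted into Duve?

2

After substitution the input is /vxse/.
The unsyllabifiable consonants are /v/, /x/; each receives one epenthetic vowel.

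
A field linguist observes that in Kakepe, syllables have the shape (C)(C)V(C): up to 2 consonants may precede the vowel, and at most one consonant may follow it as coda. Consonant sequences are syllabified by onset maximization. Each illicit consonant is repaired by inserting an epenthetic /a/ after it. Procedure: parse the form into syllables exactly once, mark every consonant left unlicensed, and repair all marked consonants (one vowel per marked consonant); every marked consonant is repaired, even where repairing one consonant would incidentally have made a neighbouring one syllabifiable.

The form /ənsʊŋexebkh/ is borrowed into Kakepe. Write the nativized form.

Syllabifying with onset maximization leaves /k/, /h/ stranded (at most one coda consonant is licensed; onsets may contain at most 2 consonants).
Epenthesis after each stranded consonant: /k/ → /ka/, /h/ → /ha/.

ənsʊŋexebkaha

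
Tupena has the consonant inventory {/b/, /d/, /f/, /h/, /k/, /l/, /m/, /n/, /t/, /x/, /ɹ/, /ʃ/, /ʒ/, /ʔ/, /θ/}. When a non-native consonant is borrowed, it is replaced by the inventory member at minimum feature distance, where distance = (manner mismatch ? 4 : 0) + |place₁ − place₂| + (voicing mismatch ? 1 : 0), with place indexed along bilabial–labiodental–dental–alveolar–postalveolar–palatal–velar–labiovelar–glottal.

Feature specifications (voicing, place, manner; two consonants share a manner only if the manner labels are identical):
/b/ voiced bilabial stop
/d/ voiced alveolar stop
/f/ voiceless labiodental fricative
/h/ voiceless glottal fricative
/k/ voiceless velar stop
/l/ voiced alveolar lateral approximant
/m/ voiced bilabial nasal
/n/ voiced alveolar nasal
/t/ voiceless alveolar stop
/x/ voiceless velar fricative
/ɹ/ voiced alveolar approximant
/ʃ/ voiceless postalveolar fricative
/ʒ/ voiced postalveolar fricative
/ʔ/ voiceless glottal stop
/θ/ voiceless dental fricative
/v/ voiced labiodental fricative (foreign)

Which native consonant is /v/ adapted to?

f

/f/ is closest: same manner (fricative), place distance 0 (labiodental→labiodental), voicing differs (+1); total 1. Next closest is /θ/ at distance 2.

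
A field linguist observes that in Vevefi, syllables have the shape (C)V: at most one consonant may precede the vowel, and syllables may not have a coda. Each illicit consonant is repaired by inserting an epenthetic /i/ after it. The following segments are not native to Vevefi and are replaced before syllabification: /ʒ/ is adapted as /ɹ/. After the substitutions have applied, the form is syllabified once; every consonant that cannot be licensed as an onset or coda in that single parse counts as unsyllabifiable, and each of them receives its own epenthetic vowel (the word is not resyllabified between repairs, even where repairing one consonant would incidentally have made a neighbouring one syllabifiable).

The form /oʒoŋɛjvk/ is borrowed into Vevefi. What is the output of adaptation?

oɹoŋɛjiviki

Substitution: /ʒ/ → /ɹ/, giving /oɹoŋɛjvk/.
The consonants /j/, /v/, /k/ cannot be parsed into a legal (C)V syllable (no codas are permitted; onsets are limited to one consonant).
Epenthesis after each stranded consonant: /j/ → /ji/, /v/ → /vi/, /k/ → /ki/.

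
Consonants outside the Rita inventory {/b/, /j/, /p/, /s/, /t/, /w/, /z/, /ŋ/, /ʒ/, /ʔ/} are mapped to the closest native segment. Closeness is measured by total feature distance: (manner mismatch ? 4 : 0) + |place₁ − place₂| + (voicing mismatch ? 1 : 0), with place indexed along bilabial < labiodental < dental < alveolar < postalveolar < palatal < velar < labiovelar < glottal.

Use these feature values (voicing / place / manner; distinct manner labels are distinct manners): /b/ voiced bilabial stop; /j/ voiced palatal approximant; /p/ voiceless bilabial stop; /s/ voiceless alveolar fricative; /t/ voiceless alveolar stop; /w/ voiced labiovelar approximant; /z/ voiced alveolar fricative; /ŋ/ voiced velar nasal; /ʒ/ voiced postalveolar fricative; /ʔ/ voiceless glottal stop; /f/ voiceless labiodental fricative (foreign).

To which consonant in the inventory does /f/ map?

s

/s/ is closest: same manner (fricative), place distance 2 (labiodental→alveolar), same voicing; total 2. Next closest is /z/ at distance 3.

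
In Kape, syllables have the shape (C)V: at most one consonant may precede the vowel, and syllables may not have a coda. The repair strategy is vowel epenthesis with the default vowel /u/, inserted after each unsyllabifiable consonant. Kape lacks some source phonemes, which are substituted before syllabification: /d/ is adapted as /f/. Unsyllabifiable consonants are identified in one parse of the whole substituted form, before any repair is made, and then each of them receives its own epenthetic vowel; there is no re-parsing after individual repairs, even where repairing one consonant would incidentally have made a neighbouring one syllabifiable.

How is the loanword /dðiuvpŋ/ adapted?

Substitution: /d/ → /f/, giving /fðiuvpŋ/.
Syllabifying with onset maximization leaves /f/, /v/, /p/, /ŋ/ stranded (no codas are permitted; onsets are limited to one consonant).
Inserting the epenthetic vowel yields /f/ → /fu/, /v/ → /vu/, /p/ → /pu/, /ŋ/ → /ŋu/.

fuðiuvupuŋu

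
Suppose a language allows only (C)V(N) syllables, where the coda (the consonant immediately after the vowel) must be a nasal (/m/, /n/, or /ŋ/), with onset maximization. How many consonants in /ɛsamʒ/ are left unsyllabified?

1

The consonants /ʒ/ cannot be parsed into a legal (C)V(N) syllable (only a nasal (/m/, /n/, or /ŋ/) is licensed in coda position; onsets are limited to one consonant).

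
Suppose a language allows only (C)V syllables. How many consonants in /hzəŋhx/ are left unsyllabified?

Under (C)V, the unsyllabifiable consonants are /h/, /ŋ/, /h/, /x/ (no codas are permitted; onsets are limited to one consonant).

4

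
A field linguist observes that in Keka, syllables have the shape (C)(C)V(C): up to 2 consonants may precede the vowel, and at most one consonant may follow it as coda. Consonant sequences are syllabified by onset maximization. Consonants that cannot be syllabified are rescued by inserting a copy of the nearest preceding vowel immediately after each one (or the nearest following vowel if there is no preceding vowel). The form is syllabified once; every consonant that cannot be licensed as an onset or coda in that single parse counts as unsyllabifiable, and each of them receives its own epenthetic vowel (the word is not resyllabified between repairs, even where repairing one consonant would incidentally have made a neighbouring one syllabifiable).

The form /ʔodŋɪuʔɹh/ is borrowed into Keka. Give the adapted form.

ʔodŋɪuʔɹuhu

Under (C)(C)V(C), the unsyllabifiable consonants are /ɹ/, /h/ (at most one coda consonant is licensed; onsets may contain at most 2 consonants).
Each unlicensed consonant becomes the onset of a new syllable: /ɹ/ → /ɹu/, /h/ → /hu/.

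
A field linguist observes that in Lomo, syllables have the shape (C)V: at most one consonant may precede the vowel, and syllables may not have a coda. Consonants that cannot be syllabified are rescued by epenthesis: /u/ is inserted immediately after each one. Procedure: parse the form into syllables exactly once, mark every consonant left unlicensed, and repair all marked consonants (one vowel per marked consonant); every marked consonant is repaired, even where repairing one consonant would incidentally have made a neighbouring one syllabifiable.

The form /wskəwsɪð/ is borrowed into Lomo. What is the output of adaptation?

Under (C)V, the unsyllabifiable consonants are /w/, /s/, /w/, /ð/ (no codas are permitted; onsets are limited to one consonant).
Each unlicensed consonant becomes the onset of a new syllable: /w/ → /wu/, /s/ → /su/, /w/ → /wu/, /ð/ → /ðu/.

wusukəwusɪðu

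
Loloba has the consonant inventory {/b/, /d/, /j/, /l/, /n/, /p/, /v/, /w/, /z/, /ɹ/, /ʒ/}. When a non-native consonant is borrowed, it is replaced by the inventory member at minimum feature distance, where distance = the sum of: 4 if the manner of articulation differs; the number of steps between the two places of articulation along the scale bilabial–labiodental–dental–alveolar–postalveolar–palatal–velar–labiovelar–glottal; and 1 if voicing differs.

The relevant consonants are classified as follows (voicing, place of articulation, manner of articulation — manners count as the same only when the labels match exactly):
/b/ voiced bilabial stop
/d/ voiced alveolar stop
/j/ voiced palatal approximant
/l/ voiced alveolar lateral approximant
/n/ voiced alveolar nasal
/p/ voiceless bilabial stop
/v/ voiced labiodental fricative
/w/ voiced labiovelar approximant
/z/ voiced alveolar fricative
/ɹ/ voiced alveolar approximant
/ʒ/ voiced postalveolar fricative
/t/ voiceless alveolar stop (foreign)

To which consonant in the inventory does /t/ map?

/d/ is closest: same manner (stop), place distance 0 (alveolar→alveolar), voicing differs (+1); total 1. Next closest is /p/ at distance 3.

d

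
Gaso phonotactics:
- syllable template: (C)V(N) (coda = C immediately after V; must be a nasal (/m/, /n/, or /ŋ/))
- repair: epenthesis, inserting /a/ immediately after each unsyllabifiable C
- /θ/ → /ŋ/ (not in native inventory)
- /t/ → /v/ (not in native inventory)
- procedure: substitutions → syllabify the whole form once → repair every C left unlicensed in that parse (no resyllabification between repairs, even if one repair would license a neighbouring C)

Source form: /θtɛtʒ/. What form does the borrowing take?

ŋavɛvaʒa

Substitution: /θ/ → /ŋ/, /t/ → /v/, giving /ŋvɛvʒ/.
The consonants /ŋ/, /v/, /ʒ/ cannot be parsed into a legal (C)V(N) syllable (only a nasal (/m/, /n/, or /ŋ/) is licensed in coda position; onsets are limited to one consonant).
Each unlicensed consonant becomes the onset of a new syllable: /ŋ/ → /ŋa/, /v/ → /va/, /ʒ/ → /ʒa/.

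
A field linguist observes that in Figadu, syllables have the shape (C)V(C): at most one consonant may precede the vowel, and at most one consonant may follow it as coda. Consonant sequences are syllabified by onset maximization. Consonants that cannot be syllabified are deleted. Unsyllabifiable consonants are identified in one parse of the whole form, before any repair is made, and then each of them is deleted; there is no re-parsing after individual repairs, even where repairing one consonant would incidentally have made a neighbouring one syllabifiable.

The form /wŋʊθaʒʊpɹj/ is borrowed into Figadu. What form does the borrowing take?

ŋʊθaʒʊp

The consonants /w/, /ɹ/, /j/ cannot be parsed into a legal (C)V(C) syllable (at most one coda consonant is licensed; onsets are limited to one consonant).
Deleting the stranded consonants removes /w/, /ɹ/, /j/.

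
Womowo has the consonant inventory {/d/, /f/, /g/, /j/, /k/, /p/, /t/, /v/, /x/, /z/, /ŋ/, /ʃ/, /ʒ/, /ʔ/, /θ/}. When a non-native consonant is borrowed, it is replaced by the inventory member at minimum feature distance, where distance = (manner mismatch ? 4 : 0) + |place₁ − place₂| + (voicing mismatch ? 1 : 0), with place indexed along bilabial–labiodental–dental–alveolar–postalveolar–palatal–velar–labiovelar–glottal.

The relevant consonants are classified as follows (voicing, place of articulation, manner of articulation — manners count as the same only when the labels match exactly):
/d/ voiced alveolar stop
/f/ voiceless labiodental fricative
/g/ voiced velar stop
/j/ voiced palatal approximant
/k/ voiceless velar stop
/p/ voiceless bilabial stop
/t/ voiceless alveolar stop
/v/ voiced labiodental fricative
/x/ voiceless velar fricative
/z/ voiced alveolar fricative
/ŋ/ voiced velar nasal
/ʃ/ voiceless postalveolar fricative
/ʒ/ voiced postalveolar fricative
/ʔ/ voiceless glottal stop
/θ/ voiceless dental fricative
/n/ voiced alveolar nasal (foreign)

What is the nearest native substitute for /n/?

/ŋ/ is closest: same manner (nasal), place distance 3 (alveolar→velar), same voicing; total 3. Next closest is /d/ at distance 4.

ŋ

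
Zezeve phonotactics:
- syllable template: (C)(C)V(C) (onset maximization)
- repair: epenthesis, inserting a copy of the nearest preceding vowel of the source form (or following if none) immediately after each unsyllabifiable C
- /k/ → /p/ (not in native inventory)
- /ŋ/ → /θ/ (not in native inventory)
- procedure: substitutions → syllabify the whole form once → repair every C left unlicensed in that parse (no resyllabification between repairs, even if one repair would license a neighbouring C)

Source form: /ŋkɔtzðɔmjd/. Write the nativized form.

θpɔtzðɔmjɔdɔ

Substitution: /ŋ/ → /θ/, /k/ → /p/, giving /θpɔtzðɔmjd/.
The consonants /j/, /d/ cannot be parsed into a legal (C)(C)V(C) syllable (at most one coda consonant is licensed; onsets may contain at most 2 consonants).
Each unlicensed consonant becomes the onset of a new syllable: /j/ → /jɔ/, /d/ → /dɔ/.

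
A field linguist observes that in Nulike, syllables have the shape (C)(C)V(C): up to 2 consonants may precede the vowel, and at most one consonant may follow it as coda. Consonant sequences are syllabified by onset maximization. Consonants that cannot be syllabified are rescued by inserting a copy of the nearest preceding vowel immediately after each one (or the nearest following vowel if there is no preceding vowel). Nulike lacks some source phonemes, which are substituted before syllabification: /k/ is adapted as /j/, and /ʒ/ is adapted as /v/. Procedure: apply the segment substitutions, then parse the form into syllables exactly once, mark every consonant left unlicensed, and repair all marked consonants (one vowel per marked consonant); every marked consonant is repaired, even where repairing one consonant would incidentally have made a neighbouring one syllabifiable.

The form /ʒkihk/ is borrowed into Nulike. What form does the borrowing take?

vjihji

Substitution: /ʒ/ → /v/, /k/ → /j/, giving /vjihj/.
Under (C)(C)V(C), the unsyllabifiable consonants are /j/ (at most one coda consonant is licensed; onsets may contain at most 2 consonants).
Each unlicensed consonant becomes the onset of a new syllable: /j/ → /ji/.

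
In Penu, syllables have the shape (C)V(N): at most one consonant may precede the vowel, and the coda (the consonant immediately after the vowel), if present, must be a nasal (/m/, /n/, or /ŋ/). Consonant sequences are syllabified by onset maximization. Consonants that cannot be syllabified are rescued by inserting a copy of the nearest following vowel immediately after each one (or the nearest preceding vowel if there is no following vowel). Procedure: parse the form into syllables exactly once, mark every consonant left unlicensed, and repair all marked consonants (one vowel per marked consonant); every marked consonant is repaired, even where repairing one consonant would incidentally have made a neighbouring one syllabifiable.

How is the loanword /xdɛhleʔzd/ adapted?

xɛdɛheleʔezede

The consonants /x/, /h/, /ʔ/, /z/, /d/ cannot be parsed into a legal (C)V(N) syllable (only a nasal (/m/, /n/, or /ŋ/) is licensed in coda position; onsets are limited to one consonant).
Each unlicensed consonant becomes the onset of a new syllable: /x/ → /xɛ/, /h/ → /he/, /ʔ/ → /ʔe/, /z/ → /ze/, /d/ → /de/.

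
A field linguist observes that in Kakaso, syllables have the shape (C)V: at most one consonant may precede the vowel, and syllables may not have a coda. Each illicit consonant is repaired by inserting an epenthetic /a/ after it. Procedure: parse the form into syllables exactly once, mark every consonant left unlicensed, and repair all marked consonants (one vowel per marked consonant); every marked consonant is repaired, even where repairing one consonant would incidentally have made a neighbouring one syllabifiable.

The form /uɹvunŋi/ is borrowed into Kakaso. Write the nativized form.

Syllabifying with onset maximization leaves /ɹ/, /n/ stranded (no codas are permitted; onsets are limited to one consonant).
Inserting the epenthetic vowel yields /ɹ/ → /ɹa/, /n/ → /na/.

uɹavunaŋi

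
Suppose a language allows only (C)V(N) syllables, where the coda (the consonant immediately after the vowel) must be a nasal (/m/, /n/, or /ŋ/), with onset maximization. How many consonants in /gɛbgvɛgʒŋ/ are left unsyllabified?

The consonants /b/, /g/, /g/, /ʒ/, /ŋ/ cannot be parsed into a legal (C)V(N) syllable (only a nasal (/m/, /n/, or /ŋ/) is licensed in coda position; onsets are limited to one consonant).

5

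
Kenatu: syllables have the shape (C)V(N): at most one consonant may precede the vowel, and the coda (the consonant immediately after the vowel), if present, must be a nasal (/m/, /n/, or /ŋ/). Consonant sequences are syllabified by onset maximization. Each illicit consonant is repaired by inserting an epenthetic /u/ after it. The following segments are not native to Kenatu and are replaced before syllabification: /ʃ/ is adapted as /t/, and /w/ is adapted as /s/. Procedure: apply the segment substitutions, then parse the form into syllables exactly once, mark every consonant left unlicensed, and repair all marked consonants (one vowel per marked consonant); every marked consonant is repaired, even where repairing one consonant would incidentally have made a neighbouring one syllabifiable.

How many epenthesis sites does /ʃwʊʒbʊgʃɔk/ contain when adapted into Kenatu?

4

After substitution the input is /tsʊʒbʊgtɔk/.
The unsyllabifiable consonants are /t/, /ʒ/, /g/, /k/; each receives one epenthetic vowel.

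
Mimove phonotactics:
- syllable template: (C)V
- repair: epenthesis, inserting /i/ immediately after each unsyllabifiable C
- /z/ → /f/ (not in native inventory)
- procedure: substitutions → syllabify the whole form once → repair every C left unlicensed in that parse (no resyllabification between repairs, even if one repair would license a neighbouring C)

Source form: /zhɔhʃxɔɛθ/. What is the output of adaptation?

Substitution: /z/ → /f/, giving /fhɔhʃxɔɛθ/.
Under (C)V, the unsyllabifiable consonants are /f/, /h/, /ʃ/, /θ/ (no codas are permitted; onsets are limited to one consonant).
Each unlicensed consonant becomes the onset of a new syllable: /f/ → /fi/, /h/ → /hi/, /ʃ/ → /ʃi/, /θ/ → /θi/.

fihɔhiʃixɔɛθi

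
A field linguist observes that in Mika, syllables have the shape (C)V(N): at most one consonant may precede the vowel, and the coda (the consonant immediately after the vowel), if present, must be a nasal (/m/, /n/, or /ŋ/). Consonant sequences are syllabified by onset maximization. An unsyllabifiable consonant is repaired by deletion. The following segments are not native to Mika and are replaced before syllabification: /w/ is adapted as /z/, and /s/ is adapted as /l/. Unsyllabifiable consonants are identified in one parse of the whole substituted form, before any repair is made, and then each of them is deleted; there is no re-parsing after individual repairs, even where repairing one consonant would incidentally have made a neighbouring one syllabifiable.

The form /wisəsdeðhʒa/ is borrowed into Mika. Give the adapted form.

Substitution: /w/ → /z/, /s/ → /l/, giving /ziləldeðhʒa/.
Under (C)V(N), the unsyllabifiable consonants are /l/, /ð/, /h/ (only a nasal (/m/, /n/, or /ŋ/) is licensed in coda position; onsets are limited to one consonant).
Each unlicensed consonant is deleted: /l/, /ð/, /h/.

zilədeʒa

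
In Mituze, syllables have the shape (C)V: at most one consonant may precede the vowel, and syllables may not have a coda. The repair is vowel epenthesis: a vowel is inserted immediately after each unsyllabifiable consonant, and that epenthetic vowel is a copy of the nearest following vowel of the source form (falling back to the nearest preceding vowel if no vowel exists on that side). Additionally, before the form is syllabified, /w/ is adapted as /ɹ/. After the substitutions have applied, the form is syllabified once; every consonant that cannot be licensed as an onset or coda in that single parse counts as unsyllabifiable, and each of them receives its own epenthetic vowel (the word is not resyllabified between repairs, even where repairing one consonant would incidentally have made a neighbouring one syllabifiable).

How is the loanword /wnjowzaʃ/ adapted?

Substitution: /w/ → /ɹ/, giving /ɹnjoɹzaʃ/.
Under (C)V, the unsyllabifiable consonants are /ɹ/, /n/, /ɹ/, /ʃ/ (no codas are permitted; onsets are limited to one consonant).
Inserting the epenthetic vowel yields /ɹ/ → /ɹo/, /n/ → /no/, /ɹ/ → /ɹa/, /ʃ/ → /ʃa/.

ɹonojoɹazaʃa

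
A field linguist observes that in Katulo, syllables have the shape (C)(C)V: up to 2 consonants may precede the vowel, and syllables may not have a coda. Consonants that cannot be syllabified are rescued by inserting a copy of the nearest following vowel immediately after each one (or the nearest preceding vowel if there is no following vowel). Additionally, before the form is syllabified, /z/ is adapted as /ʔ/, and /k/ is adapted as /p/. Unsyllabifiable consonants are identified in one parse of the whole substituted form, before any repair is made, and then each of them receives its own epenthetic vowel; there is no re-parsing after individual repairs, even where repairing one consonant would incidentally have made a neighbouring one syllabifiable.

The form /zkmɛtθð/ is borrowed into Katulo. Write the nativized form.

ʔɛpmɛtɛθɛðɛ

Substitution: /z/ → /ʔ/, /k/ → /p/, giving /ʔpmɛtθð/.
Syllabifying with onset maximization leaves /ʔ/, /t/, /θ/, /ð/ stranded (no codas are permitted; onsets may contain at most 2 consonants).
Inserting the epenthetic vowel yields /ʔ/ → /ʔɛ/, /t/ → /tɛ/, /θ/ → /θɛ/, /ð/ → /ðɛ/.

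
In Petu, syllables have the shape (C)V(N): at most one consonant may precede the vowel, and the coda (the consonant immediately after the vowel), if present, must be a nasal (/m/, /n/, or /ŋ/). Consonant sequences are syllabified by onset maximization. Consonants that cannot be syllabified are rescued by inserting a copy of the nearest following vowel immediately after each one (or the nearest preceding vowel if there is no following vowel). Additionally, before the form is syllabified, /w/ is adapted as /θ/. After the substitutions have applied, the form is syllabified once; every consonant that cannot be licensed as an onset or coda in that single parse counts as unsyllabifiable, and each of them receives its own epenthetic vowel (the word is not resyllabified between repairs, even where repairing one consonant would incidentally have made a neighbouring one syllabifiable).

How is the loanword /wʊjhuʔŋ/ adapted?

Substitution: /w/ → /θ/, giving /θʊjhuʔŋ/.
Syllabifying with onset maximization leaves /j/, /ʔ/, /ŋ/ stranded (only a nasal (/m/, /n/, or /ŋ/) is licensed in coda position; onsets are limited to one consonant).
Each unlicensed consonant becomes the onset of a new syllable: /j/ → /ju/, /ʔ/ → /ʔu/, /ŋ/ → /ŋu/.

θʊjuhuʔuŋu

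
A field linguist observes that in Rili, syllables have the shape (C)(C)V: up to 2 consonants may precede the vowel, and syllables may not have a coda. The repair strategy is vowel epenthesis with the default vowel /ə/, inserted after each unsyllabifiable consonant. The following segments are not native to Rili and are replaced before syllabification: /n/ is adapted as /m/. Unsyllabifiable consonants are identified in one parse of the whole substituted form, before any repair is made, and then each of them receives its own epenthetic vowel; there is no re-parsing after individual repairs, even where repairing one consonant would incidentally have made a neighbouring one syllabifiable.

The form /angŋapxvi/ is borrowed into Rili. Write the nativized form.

aməgŋapəxvi

Substitution: /n/ → /m/, giving /amgŋapxvi/.
Under (C)(C)V, the unsyllabifiable consonants are /m/, /p/ (no codas are permitted; onsets may contain at most 2 consonants).
Epenthesis after each stranded consonant: /m/ → /mə/, /p/ → /pə/.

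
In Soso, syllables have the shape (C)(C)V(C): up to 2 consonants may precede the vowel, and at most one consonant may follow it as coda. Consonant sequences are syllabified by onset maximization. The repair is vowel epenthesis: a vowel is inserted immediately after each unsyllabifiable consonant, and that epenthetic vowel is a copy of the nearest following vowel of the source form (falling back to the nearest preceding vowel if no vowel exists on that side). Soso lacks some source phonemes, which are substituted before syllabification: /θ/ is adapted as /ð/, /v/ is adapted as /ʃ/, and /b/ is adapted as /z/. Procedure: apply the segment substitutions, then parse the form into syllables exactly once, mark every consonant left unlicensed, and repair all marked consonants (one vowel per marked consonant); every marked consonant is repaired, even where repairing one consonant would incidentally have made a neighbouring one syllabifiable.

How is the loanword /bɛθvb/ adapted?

Substitution: /b/ → /z/, /θ/ → /ð/, /v/ → /ʃ/, giving /zɛðʃz/.
Under (C)(C)V(C), the unsyllabifiable consonants are /ʃ/, /z/ (at most one coda consonant is licensed; onsets may contain at most 2 consonants).
Each unlicensed consonant becomes the onset of a new syllable: /ʃ/ → /ʃɛ/, /z/ → /zɛ/.

zɛðʃɛzɛ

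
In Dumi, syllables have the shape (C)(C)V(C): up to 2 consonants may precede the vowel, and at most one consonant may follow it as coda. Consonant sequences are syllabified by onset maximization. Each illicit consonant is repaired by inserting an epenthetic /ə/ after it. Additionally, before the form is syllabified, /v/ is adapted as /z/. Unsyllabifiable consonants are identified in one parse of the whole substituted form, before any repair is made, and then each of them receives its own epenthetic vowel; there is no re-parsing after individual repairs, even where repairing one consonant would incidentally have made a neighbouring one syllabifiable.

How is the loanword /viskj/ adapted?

ziskəjə

Substitution: /v/ → /z/, giving /ziskj/.
Syllabifying with onset maximization leaves /k/, /j/ stranded (at most one coda consonant is licensed; onsets may contain at most 2 consonants).
Each unlicensed consonant becomes the onset of a new syllable: /k/ → /kə/, /j/ → /jə/.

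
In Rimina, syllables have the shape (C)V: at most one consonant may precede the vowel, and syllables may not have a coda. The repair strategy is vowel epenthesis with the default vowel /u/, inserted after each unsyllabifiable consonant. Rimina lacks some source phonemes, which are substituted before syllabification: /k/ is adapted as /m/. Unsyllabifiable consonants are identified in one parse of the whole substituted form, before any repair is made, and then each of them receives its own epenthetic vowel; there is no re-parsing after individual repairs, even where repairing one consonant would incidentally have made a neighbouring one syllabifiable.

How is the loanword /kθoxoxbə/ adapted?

muθoxoxubə

Substitution: /k/ → /m/, giving /mθoxoxbə/.
Under (C)V, the unsyllabifiable consonants are /m/, /x/ (no codas are permitted; onsets are limited to one consonant).
Inserting the epenthetic vowel yields /m/ → /mu/, /x/ → /xu/.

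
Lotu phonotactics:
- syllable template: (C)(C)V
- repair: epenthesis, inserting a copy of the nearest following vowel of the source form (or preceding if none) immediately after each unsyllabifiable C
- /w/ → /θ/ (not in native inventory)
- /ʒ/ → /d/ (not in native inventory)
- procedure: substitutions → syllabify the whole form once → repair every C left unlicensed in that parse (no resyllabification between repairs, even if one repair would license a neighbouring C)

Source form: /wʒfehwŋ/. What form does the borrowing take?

Substitution: /w/ → /θ/, /ʒ/ → /d/, giving /θdfehθŋ/.
Syllabifying with onset maximization leaves /θ/, /h/, /θ/, /ŋ/ stranded (no codas are permitted; onsets may contain at most 2 consonants).
Epenthesis after each stranded consonant: /θ/ → /θe/, /h/ → /he/, /θ/ → /θe/, /ŋ/ → /ŋe/.

θedfeheθeŋe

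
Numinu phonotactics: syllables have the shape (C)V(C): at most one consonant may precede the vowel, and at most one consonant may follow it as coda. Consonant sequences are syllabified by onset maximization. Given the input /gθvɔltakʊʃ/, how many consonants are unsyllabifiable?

2

Under (C)V(C), the unsyllabifiable consonants are /g/, /θ/ (at most one coda consonant is licensed; onsets are limited to one consonant).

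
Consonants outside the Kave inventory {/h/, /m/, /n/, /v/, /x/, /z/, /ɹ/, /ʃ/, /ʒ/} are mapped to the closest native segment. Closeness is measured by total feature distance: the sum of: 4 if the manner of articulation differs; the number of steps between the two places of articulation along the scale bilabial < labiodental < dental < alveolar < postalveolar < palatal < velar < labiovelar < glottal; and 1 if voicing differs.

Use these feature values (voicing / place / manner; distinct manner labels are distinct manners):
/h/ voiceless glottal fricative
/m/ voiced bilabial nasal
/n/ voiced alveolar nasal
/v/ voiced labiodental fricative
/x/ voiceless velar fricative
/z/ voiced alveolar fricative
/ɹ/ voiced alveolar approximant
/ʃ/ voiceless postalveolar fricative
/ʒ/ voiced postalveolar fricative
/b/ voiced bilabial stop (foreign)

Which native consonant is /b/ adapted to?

/m/ is closest: manner differs (stop→nasal, +4), place distance 0 (bilabial→bilabial), same voicing; total 4. Next closest is /v/ at distance 5.

m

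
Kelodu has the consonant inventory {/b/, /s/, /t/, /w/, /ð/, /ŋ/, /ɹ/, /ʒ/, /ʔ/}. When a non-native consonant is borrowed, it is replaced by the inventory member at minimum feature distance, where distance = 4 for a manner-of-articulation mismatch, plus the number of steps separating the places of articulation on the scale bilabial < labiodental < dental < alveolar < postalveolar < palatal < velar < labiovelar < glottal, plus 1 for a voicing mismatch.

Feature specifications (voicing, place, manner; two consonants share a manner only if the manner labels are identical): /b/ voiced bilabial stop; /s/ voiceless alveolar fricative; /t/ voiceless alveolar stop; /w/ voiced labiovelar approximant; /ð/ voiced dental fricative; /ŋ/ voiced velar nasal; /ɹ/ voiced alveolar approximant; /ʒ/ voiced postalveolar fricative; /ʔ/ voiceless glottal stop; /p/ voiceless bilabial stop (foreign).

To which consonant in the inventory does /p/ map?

/b/ is closest: same manner (stop), place distance 0 (bilabial→bilabial), voicing differs (+1); total 1. Next closest is /t/ at distance 3.

b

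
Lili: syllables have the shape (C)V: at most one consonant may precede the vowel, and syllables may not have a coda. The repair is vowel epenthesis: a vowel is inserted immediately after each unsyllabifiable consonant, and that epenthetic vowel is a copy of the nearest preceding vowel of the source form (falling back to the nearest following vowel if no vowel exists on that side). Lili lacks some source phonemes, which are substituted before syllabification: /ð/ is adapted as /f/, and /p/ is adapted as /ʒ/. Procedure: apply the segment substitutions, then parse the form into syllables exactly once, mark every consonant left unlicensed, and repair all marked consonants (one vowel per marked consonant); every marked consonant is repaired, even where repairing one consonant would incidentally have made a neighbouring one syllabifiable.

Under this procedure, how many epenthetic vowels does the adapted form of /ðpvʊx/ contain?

After substitution the input is /fʒvʊx/.
The unsyllabifiable consonants are /f/, /ʒ/, /x/; each receives one epenthetic vowel.

3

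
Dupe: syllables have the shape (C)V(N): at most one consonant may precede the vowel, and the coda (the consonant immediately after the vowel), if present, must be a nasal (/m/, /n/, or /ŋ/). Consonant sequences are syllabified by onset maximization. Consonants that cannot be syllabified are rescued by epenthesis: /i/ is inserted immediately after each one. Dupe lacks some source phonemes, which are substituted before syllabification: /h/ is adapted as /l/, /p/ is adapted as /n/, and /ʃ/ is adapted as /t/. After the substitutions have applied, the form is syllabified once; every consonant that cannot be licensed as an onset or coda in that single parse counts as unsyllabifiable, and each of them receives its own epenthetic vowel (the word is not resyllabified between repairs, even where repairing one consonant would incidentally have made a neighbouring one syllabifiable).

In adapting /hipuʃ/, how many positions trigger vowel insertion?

1

After substitution the input is /linut/.
The unsyllabifiable consonants are /t/; each receives one epenthetic vowel.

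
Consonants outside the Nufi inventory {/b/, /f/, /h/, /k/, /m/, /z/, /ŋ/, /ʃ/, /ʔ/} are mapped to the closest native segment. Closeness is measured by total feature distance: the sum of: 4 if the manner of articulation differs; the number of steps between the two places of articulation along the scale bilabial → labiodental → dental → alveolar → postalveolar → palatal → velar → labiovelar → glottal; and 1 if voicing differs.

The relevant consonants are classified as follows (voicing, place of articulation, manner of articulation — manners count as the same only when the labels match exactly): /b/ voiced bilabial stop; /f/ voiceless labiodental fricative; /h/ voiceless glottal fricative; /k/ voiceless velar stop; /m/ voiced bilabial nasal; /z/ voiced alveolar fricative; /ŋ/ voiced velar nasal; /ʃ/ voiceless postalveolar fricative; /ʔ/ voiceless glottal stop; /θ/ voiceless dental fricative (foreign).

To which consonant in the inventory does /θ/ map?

/f/ is closest: same manner (fricative), place distance 1 (dental→labiodental), same voicing; total 1. Next closest is /z/ at distance 2.

f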